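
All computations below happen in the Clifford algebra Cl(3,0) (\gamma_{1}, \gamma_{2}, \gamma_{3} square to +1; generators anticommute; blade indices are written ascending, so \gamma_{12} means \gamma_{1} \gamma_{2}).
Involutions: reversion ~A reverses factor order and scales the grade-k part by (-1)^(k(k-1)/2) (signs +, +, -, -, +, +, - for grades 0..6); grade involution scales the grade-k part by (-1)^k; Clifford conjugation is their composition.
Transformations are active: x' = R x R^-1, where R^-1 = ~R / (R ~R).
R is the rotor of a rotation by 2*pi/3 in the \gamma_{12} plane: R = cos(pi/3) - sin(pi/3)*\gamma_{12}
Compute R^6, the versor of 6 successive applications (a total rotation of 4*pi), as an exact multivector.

Rotor phase runs at HALF the rotation angle; powers of one rotor simply add phase, so after 6 steps in \gamma_{12} the phase is 6*pi/3 = 2 \pi and R^6 = cos(2 \pi) - sin(2 \pi)*\gamma_{12}.
cos(2 \pi) = 1 and sin(2 \pi) = 0, so R^6 = 1. The total rotation 4*pi is 2 full turns, so every vector returns to itself, yet the rotor is +1, back on the identity sheet (an even number of 2*pi turns).
Answer: 1


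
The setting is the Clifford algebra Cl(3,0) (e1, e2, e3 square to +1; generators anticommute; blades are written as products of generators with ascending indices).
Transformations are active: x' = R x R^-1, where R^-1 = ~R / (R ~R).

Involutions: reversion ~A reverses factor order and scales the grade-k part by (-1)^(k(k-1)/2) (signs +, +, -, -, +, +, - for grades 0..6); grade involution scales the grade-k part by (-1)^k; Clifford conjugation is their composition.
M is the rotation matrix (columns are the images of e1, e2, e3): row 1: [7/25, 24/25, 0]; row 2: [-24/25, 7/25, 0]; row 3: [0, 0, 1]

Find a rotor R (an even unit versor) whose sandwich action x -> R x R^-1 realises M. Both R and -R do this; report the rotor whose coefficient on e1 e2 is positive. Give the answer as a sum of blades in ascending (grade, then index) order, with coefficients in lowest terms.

Method: write R = a + b12*e1 e2 + b13*e1 e3 + b23*e2 e3 with a^2 + b12^2 + b13^2 + b23^2 = 1 (so R^-1 = ~R). Expanding the columns R e_j ~R gives tr M = 4a^2 - 1 and, from the antisymmetric part, M21 - M12 = -4a*b12, M13 - M31 = 4a*b13, M32 - M23 = -4a*b23.
Here tr M = 39/25, so a^2 = (1 + tr M)/4 = 16/25 and a = ±4/5. Taking a = 4/5: M21 - M12 = -48/25, M13 - M31 = 0, M32 - M23 = 0, giving b12 = 3/5, b13 = 0, b23 = 0, i.e. R = 4/5 + 3/5*e1 e2.
Its e1 e2 coefficient is already positive.
Answer: 4/5 + 3/5*e1 e2. Why the constraint matters: R and -R act identically through the sandwich — M has trace 39/25 either way — so only the sign condition on e1 e2 picks one of the two preimages.


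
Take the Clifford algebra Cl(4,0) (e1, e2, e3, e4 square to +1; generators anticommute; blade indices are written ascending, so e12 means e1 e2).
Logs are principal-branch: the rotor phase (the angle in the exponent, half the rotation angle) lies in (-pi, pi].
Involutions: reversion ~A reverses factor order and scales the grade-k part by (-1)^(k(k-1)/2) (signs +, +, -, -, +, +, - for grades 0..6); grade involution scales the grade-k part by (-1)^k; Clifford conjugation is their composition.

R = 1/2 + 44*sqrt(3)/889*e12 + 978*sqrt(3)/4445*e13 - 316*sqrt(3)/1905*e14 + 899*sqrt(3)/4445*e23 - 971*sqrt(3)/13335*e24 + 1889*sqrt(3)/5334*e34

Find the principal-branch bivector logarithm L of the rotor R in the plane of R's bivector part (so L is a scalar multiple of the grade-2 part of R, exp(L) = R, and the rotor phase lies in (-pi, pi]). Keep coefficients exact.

The scalar part of R is 1/2, so the principal-branch rotor phase is pinned; divide the bivector part by its sine to get the unit plane — L is the phase times that plane.
Concretely: cos(phase) = 1/2 gives phase = ±pi/3, and since phase/sin(phase) is even the sign is immaterial: L = (phase/sin(phase)) * <R>_2 = (2*sqrt(3)*pi/9) * <R>_2.
Answer: 88*pi/2667*e12 + 652*pi/4445*e13 - 632*pi/5715*e14 + 1798*pi/13335*e23 - 1942*pi/40005*e24 + 1889*pi/8001*e34


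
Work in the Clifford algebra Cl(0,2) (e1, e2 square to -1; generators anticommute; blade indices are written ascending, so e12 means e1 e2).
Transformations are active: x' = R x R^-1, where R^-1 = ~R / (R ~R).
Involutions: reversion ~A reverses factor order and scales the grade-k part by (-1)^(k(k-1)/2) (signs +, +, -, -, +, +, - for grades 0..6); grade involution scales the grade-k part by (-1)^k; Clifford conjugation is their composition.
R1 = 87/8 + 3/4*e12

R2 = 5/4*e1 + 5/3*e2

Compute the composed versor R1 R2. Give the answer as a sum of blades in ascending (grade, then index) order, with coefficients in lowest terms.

Distribute over the terms of R1 (each basis-blade product reordered to ascending indices, repeated generators contracted through their squares):
(87/8) R2 = 435/32*e1 + 145/8*e2
(3/4*e12) R2 = -5/4*e1 + 15/16*e2
Summing the partial products and collecting blades:
Answer: 395/32*e1 + 305/16*e2


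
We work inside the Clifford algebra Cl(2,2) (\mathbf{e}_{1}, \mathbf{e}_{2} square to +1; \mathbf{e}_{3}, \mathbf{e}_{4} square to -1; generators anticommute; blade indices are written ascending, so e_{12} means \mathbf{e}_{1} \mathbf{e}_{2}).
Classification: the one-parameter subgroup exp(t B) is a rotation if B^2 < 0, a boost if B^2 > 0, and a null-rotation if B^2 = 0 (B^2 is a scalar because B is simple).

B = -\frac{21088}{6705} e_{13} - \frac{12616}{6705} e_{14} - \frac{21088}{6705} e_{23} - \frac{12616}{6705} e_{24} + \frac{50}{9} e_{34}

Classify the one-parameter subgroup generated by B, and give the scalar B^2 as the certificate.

B^2 term by term: the squares give (-\frac{21088}{6705})^2*(e_{13})^2 + (-\frac{12616}{6705})^2*(e_{14})^2 + (-\frac{21088}{6705})^2*(e_{23})^2 + (-\frac{12616}{6705})^2*(e_{24})^2 + (\frac{50}{9})^2*(e_{34})^2 = \frac{444703744}{44957025}*(+1) + \frac{159163456}{44957025}*(+1) + \frac{444703744}{44957025}*(+1) + \frac{159163456}{44957025}*(+1) + \frac{2500}{81}*(-1) = -4 (each basis 2-blade squares to minus the product of its generators' squares); cross terms between blades sharing an index anticommute and cancel; the commuting (index-disjoint) pairs give grade-4 terms 2*c*c'*(blade product), which cancel blade by blade — e_{1234}: -\frac{532092416}{44957025} + \frac{532092416}{44957025} = 0 — confirming B is simple. So B^2 = -4.
Answer: rotation, certificate B^2 = -4. Key observation: B^2 = -4 is a conjugation invariant, so its sign decides the class regardless of the surface form of B.


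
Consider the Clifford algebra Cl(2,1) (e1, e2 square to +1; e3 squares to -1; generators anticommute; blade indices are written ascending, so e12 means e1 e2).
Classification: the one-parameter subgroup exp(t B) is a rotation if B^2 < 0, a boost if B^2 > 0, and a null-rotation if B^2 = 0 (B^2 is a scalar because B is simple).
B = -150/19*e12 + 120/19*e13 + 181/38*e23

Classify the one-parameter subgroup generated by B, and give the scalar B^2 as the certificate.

B^2 term by term: the squares give (-150/19)^2*(e12)^2 + (120/19)^2*(e13)^2 + (181/38)^2*(e23)^2 = 22500/361*(-1) + 14400/361*(+1) + 32761/1444*(+1) = 1/4 (each basis 2-blade squares to minus the product of its generators' squares); cross terms between blades sharing an index anticommute and cancel. So B^2 = 1/4.
Answer: boost, certificate B^2 = 1/4. Note: conjugating B changes its blade decomposition but never the scalar B^2 = 1/4, whose sign settles the classification.


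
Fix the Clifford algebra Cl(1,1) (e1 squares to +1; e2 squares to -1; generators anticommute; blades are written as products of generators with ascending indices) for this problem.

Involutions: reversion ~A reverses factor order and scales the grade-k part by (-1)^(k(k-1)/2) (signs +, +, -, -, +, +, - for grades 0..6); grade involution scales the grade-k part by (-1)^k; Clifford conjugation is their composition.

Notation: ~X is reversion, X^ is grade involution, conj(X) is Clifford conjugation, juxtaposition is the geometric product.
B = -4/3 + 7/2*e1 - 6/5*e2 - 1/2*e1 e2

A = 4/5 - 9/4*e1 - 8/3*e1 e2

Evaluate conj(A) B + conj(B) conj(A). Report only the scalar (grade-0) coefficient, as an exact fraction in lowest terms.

first term: 219/40 + 3*e1 - 6851/600*e2 - 599/90*e1 e2
second term: -913/120 - 13/5*e1 - 5699/600*e2 - 527/90*e1 e2
Answer: -32/15


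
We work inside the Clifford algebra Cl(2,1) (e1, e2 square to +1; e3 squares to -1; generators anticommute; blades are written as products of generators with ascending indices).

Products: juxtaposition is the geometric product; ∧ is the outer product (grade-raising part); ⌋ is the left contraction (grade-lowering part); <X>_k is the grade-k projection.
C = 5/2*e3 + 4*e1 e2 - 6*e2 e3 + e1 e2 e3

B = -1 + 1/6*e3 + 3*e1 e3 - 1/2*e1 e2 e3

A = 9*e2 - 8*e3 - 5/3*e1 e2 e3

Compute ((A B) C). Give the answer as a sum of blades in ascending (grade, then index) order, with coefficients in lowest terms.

step 1: 13/6 - 24*e1 - 4*e2 + 8*e3 - 67/18*e1 e2 + 9/2*e1 e3 + 3/2*e2 e3 - 76/3*e1 e2 e3
step 2: -355/9 + 633/4*e1 - 609/4*e2 + 4841/36*e3 + 37*e1 e2 - 119/3*e1 e3 - 29*e2 e3 + 6079/36*e1 e2 e3
Answer: -355/9 + 633/4*e1 - 609/4*e2 + 4841/36*e3 + 37*e1 e2 - 119/3*e1 e3 - 29*e2 e3 + 6079/36*e1 e2 e3


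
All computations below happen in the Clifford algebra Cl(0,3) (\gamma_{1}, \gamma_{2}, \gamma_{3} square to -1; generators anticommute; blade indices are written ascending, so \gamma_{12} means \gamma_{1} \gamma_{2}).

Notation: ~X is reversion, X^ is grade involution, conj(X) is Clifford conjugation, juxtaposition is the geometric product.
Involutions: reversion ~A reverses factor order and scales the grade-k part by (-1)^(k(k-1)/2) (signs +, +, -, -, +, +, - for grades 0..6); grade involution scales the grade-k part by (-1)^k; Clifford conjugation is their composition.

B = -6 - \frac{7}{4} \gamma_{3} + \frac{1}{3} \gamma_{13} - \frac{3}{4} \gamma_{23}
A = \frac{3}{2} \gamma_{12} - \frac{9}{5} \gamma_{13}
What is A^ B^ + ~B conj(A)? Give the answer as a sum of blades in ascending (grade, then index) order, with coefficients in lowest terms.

first term: \frac{3}{5} + \frac{63}{20} \gamma_{1} - \frac{153}{20} \gamma_{12} + \frac{477}{40} \gamma_{13} + \frac{1}{2} \gamma_{23} + \frac{21}{8} \gamma_{123}
second term: \frac{3}{5} - \frac{63}{20} \gamma_{1} + \frac{153}{20} \gamma_{12} - \frac{477}{40} \gamma_{13} - \frac{1}{2} \gamma_{23} + \frac{21}{8} \gamma_{123}
Answer: \frac{6}{5} + \frac{21}{4} \gamma_{123}


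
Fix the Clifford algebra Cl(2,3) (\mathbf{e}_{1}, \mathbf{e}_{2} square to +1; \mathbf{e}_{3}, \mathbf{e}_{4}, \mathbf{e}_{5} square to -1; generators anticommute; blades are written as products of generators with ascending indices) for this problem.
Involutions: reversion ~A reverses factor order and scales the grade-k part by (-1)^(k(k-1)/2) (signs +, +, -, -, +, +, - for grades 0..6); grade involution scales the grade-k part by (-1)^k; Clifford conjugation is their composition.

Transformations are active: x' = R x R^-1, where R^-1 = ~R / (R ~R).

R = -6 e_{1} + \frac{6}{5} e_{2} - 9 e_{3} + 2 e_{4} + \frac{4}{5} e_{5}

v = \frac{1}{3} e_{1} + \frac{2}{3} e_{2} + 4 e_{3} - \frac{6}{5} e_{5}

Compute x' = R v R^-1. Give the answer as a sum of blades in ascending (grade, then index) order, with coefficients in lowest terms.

~R = -6 e_{1} + \frac{6}{5} e_{2} - 9 e_{3} + 2 e_{4} + \frac{4}{5} e_{5}, and R ~R = -\frac{241}{5}, so R^-1 = ~R / (-\frac{241}{5}).
R v = \frac{894}{25} - \frac{22}{5} e_{1} e_{2} - 21 e_{1} e_{3} - \frac{2}{3} e_{1} e_{4} + \frac{104}{15} e_{1} e_{5} + \frac{54}{5} e_{2} e_{3} - \frac{4}{3} e_{2} e_{4} - \frac{148}{75} e_{2} e_{5} - 8 e_{3} e_{4} + \frac{38}{5} e_{3} e_{5} - \frac{12}{5} e_{4} e_{5}
Answer: \frac{30979}{3615} e_{1} - \frac{44234}{18075} e_{2} + \frac{11272}{1205} e_{3} - \frac{3576}{1205} e_{4} + \frac{78}{6025} e_{5}


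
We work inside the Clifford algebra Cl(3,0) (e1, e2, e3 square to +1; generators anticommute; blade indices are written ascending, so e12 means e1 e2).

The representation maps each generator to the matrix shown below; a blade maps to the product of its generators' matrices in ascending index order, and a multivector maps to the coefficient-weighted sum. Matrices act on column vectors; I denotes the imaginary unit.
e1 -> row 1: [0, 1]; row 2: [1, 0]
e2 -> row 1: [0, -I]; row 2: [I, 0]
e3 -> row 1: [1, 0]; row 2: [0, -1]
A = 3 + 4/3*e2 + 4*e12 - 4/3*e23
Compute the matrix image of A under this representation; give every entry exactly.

Bivector images (products of the table entries): rho(e12) = rho(e1)rho(e2) = row 1: [I, 0]; row 2: [0, -I]; rho(e23) = rho(e2)rho(e3) = row 1: [0, I]; row 2: [I, 0].
M = (3)*1 + (4/3)*rho(e2) + (4)*rho(e12) + (-4/3)*rho(e23), summed entrywise (1 is the identity matrix):
Answer: row 1: [3 + 4*I, -8*I/3]; row 2: [0, 3 - 4*I]


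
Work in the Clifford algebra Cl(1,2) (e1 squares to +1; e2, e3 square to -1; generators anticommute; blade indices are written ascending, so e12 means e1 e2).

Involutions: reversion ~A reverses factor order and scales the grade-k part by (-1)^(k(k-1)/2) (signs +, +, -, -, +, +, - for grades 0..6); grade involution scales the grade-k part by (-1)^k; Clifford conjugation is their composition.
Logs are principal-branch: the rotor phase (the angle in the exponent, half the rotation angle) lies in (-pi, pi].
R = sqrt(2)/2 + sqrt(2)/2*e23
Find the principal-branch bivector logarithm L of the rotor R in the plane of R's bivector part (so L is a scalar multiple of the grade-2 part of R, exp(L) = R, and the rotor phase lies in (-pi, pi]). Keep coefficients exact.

The scalar part of R is sqrt(2)/2, which fixes the principal-branch rotor phase; the unit plane is then the bivector part divided by the sine of that phase, and L is that plane scaled by the phase.
Concretely: cos(phase) = sqrt(2)/2 gives phase = ±pi/4, and since phase/sin(phase) is even the sign is immaterial: L = (phase/sin(phase)) * <R>_2 = (sqrt(2)*pi/4) * <R>_2.
Answer: pi/4*e23


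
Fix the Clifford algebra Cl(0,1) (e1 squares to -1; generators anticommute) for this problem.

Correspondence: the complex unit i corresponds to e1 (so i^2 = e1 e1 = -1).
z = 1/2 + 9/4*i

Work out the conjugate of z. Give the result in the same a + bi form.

In blades: z = 1/2 + 9/4*e1.
Conjugation here is Clifford conjugation: the scalar is fixed and the grade-1 and grade-2 blades all flip sign, giving 1/2 - 9/4*e1; translating back:
Answer: 1/2 - 9/4*i


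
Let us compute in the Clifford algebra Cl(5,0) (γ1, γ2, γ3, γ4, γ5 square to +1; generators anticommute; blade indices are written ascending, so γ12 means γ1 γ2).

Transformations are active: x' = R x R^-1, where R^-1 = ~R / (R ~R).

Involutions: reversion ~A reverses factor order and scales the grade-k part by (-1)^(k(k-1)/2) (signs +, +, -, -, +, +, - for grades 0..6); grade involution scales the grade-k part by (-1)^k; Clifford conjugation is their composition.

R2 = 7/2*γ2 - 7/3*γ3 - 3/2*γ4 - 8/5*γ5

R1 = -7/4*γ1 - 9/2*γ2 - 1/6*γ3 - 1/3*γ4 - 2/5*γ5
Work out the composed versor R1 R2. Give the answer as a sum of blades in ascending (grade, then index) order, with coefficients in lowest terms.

Distribute over the terms of R2 (each basis-blade product reordered to ascending indices, repeated generators contracted through their squares):
R1 (7/2*γ2) = -63/4 - 49/8*γ12 + 7/12*γ23 + 7/6*γ24 + 7/5*γ25
R1 (-7/3*γ3) = 7/18 + 49/12*γ13 + 21/2*γ23 - 7/9*γ34 - 14/15*γ35
R1 (-3/2*γ4) = 1/2 + 21/8*γ14 + 27/4*γ24 + 1/4*γ34 - 3/5*γ45
R1 (-8/5*γ5) = 16/25 + 14/5*γ15 + 36/5*γ25 + 4/15*γ35 + 8/15*γ45
Summing the partial products and collecting blades:
Answer: -12799/900 - 49/8*γ12 + 49/12*γ13 + 21/8*γ14 + 14/5*γ15 + 133/12*γ23 + 95/12*γ24 + 43/5*γ25 - 19/36*γ34 - 2/3*γ35 - 1/15*γ45


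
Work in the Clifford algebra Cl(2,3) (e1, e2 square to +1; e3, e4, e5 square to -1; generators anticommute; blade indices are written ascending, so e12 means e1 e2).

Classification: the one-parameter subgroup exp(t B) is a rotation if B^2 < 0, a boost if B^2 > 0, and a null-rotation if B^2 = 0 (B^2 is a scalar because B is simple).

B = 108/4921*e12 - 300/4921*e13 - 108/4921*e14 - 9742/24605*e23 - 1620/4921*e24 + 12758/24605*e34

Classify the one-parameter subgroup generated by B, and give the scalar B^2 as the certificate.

B^2 term by term: the squares give (108/4921)^2*(e12)^2 + (-300/4921)^2*(e13)^2 + (-108/4921)^2*(e14)^2 + (-9742/24605)^2*(e23)^2 + (-1620/4921)^2*(e24)^2 + (12758/24605)^2*(e34)^2 = 11664/24216241*(-1) + 90000/24216241*(+1) + 11664/24216241*(+1) + 94906564/605406025*(+1) + 2624400/24216241*(+1) + 162766564/605406025*(-1) = 0 (each basis 2-blade squares to minus the product of its generators' squares); cross terms between blades sharing an index anticommute and cancel; the commuting (index-disjoint) pairs give grade-4 terms 2*c*c'*(blade product), which cancel blade by blade — e1234: 2755728/121081205 - 972000/24216241 + 2104272/121081205 = 0 — confirming B is simple. So B^2 = 0.
Answer: null-rotation, certificate B^2 = 0. Why this suffices: the scalar 0 survives any versor conjugation, so its sign alone determines the class however B is presented.


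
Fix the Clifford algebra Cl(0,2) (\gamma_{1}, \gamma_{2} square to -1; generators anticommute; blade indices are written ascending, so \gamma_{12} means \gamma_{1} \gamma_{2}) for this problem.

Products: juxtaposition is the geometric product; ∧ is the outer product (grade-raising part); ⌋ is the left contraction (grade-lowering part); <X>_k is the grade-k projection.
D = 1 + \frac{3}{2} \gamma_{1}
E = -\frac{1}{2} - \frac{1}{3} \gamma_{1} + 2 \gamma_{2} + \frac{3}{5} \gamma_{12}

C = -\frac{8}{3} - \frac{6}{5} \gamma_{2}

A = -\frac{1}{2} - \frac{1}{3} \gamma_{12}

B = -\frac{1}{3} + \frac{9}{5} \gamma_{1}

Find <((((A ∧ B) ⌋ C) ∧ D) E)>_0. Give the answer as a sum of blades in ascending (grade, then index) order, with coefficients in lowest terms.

step 1: \frac{1}{6} - \frac{9}{10} \gamma_{1} + \frac{1}{9} \gamma_{12}
step 2: -\frac{4}{9} - \frac{1}{5} \gamma_{2}
step 3: -\frac{4}{9} - \frac{2}{3} \gamma_{1} - \frac{1}{5} \gamma_{2} + \frac{3}{10} \gamma_{12}
step 4: \frac{11}{50} - \frac{161}{675} \gamma_{1} - \frac{22}{45} \gamma_{2} - \frac{109}{60} \gamma_{12}
step 5: \frac{11}{50}
Answer: \frac{11}{50}


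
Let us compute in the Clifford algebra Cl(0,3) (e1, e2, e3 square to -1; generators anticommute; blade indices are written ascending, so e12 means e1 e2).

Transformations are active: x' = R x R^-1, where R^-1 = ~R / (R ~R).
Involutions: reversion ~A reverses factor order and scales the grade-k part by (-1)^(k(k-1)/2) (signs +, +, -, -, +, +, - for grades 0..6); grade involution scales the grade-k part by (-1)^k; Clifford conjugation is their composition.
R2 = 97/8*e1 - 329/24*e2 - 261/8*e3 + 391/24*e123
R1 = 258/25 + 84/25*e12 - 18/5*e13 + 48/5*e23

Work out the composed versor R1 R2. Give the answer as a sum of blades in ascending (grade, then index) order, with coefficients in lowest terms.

Distribute over the terms of R1 (each basis-blade product reordered to ascending indices, repeated generators contracted through their squares):
(258/25) R2 = 12513/100*e1 - 14147/100*e2 - 33669/100*e3 + 16813/100*e123
(84/25*e12) R2 = 2303/50*e1 + 2037/50*e2 - 2737/50*e3 - 5481/50*e123
(-18/5*e13) R2 = -2349/20*e1 - 1173/20*e2 - 873/20*e3 - 987/20*e123
(48/5*e23) R2 = -782/5*e1 + 1566/5*e2 - 658/5*e3 + 582/5*e123
Summing the partial products and collecting blades:
Answer: -5133/50*e1 + 7691/50*e2 - 14167/25*e3 + 3139/25*e123


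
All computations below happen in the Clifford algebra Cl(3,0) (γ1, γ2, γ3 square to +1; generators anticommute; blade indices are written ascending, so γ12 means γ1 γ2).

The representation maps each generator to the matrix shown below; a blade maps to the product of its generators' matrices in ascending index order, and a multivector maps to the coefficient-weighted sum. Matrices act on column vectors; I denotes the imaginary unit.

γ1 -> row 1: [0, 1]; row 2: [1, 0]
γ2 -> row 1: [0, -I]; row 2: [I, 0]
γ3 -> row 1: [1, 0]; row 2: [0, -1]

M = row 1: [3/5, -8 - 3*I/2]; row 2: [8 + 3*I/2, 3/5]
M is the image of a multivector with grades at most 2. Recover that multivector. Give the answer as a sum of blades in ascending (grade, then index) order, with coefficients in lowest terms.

Method: 1, rho(γ1), rho(γ2), rho(γ3) form a trace-orthogonal basis of the 2x2 complex matrices (tr(X Y) = 2 if X = Y, else 0), so M = m0*1 + m1*rho(γ1) + m2*rho(γ2) + m3*rho(γ3) with m0 = tr(M)/2 = 3/5, m1 = tr(M rho(γ1))/2 = 0, m2 = tr(M rho(γ2))/2 = 3/2 - 8*I, m3 = tr(M rho(γ3))/2 = 0.
Multiplying table entries, the bivector images are rho(γ12) = I*rho(γ3), rho(γ13) = -I*rho(γ2), rho(γ23) = I*rho(γ1); with real blade coefficients the real parts of m0..m3 are the coefficients of 1, γ1, γ2, γ3 and the imaginary parts give the bivectors (γ23: Im m1, γ13: -Im m2, γ12: Im m3).
Answer: 3/5 + 3/2*γ2 + 8*γ13


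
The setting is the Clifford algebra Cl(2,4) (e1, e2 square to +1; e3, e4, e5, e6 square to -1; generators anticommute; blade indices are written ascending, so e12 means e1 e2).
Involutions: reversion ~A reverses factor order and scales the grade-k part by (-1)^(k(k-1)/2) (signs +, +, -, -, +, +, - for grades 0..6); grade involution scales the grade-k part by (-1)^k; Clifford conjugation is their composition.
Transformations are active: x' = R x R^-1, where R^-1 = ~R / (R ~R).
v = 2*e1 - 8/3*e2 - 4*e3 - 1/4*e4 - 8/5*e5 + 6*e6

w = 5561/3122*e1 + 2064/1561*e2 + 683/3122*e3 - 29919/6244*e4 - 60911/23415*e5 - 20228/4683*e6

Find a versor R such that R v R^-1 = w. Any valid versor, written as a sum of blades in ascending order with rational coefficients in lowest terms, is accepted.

Equal squares first: v^2 = w^2 = -156641/3600. Then v + w = 11805/3122*e1 - 6296/4683*e2 - 11805/3122*e3 - 7870/1561*e4 - 19675/4683*e5 + 7870/4683*e6 is a versor taking v to w, provided it is invertible.
Answer: 11805/3122*e1 - 6296/4683*e2 - 11805/3122*e3 - 7870/1561*e4 - 19675/4683*e5 + 7870/4683*e6


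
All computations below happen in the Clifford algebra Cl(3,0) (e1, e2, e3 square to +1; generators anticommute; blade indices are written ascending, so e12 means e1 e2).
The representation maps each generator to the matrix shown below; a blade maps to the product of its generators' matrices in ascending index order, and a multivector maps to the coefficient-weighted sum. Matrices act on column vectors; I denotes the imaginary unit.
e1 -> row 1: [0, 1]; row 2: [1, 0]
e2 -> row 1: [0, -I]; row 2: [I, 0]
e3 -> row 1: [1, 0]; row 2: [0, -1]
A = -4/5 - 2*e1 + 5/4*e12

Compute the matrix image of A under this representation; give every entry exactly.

Bivector images (products of the table entries): rho(e12) = rho(e1)rho(e2) = row 1: [I, 0]; row 2: [0, -I].
M = (-4/5)*1 + (-2)*rho(e1) + (5/4)*rho(e12), summed entrywise (1 is the identity matrix):
Answer: row 1: [-4/5 + 5*I/4, -2]; row 2: [-2, -4/5 - 5*I/4]


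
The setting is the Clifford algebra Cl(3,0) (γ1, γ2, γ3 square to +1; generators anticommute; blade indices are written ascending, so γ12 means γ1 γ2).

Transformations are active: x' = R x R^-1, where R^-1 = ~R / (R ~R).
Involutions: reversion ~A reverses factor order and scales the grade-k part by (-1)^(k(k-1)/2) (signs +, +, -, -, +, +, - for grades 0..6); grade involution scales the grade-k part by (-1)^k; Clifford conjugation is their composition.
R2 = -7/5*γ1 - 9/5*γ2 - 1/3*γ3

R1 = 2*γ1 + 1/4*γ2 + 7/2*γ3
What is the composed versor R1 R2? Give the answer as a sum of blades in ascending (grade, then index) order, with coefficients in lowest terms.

Distribute over the terms of R1 (each basis-blade product reordered to ascending indices, repeated generators contracted through their squares):
(2*γ1) R2 = -14/5 - 18/5*γ12 - 2/3*γ13
(1/4*γ2) R2 = -9/20 + 7/20*γ12 - 1/12*γ23
(7/2*γ3) R2 = -7/6 + 49/10*γ13 + 63/10*γ23
Summing the partial products and collecting blades:
Answer: -53/12 - 13/4*γ12 + 127/30*γ13 + 373/60*γ23


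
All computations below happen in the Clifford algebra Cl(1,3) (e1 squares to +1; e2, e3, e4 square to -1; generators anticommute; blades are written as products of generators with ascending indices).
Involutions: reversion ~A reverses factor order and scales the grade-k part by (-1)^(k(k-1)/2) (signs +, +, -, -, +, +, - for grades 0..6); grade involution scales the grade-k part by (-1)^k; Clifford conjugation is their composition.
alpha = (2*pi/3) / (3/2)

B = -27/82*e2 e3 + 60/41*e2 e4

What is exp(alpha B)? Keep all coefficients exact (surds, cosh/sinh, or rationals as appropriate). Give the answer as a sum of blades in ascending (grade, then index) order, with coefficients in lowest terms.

B^2 term by term: the squares give (-27/82)^2*(e2 e3)^2 + (60/41)^2*(e2 e4)^2 = 729/6724*(-1) + 3600/1681*(-1) = -9/4 (each basis 2-blade squares to minus the product of its generators' squares); cross terms between blades sharing an index anticommute and cancel. So B^2 = -9/4.
B^2 = -9/4 — the negative square puts this in the circular regime; l = 3/2, alpha*l = 2*pi/3, so exp(alpha B) = cos(2*pi/3) + (sin(2*pi/3)/(3/2))*B = -1/2 + (sqrt(3)/3)*B.
Answer: -1/2 - 9*sqrt(3)/82*e2 e3 + 20*sqrt(3)/41*e2 e4


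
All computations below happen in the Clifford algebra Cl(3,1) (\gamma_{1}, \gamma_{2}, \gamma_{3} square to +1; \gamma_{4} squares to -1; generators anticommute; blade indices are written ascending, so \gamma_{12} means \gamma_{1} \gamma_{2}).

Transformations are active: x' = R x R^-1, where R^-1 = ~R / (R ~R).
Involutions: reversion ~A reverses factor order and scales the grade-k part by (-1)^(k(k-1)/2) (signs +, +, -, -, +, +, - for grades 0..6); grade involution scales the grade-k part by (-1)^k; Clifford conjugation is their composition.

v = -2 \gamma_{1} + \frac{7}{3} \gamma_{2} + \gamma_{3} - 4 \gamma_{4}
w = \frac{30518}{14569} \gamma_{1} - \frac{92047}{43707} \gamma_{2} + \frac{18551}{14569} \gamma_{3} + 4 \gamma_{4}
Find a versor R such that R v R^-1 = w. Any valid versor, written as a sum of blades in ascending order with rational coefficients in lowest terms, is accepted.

Sketch: the shared square -\frac{50}{9} makes R = v + w = \frac{1380}{14569} \gamma_{1} + \frac{3312}{14569} \gamma_{2} + \frac{33120}{14569} \gamma_{3} the natural versor; its sandwich fixes that direction, negates (v - w)/2, and sends v to w.
Answer: \frac{1380}{14569} \gamma_{1} + \frac{3312}{14569} \gamma_{2} + \frac{33120}{14569} \gamma_{3}


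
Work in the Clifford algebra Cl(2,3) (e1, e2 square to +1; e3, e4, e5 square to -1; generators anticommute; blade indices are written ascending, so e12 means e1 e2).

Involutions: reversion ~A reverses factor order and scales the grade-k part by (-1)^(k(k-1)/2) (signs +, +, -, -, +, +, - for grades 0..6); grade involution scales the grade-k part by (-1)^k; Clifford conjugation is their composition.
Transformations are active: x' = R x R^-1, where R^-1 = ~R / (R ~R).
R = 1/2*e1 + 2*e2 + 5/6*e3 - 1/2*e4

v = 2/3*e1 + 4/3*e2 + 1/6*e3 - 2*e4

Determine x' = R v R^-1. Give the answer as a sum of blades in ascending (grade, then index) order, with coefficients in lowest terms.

~R = 1/2*e1 + 2*e2 + 5/6*e3 - 1/2*e4, and R ~R = 119/36, so R^-1 = ~R / (119/36).
R v = 67/36 - 2/3*e12 - 17/36*e13 - 2/3*e14 - 7/9*e23 - 10/3*e24 - 19/12*e34
Answer: -37/357*e1 + 328/357*e2 + 551/714*e3 + 171/119*e4


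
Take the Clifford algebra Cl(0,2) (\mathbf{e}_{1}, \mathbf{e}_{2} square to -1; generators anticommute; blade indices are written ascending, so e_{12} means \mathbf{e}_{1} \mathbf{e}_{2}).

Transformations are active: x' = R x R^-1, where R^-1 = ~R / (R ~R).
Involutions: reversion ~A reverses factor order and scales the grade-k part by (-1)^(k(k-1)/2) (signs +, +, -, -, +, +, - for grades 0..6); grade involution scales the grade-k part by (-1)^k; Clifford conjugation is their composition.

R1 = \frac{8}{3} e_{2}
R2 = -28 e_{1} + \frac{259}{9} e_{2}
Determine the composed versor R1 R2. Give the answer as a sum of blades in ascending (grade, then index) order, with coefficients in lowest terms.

Distribute over the terms of R1 (each basis-blade product reordered to ascending indices, repeated generators contracted through their squares):
(\frac{8}{3} e_{2}) R2 = -\frac{2072}{27} + \frac{224}{3} e_{12}
Answer: -\frac{2072}{27} + \frac{224}{3} e_{12}


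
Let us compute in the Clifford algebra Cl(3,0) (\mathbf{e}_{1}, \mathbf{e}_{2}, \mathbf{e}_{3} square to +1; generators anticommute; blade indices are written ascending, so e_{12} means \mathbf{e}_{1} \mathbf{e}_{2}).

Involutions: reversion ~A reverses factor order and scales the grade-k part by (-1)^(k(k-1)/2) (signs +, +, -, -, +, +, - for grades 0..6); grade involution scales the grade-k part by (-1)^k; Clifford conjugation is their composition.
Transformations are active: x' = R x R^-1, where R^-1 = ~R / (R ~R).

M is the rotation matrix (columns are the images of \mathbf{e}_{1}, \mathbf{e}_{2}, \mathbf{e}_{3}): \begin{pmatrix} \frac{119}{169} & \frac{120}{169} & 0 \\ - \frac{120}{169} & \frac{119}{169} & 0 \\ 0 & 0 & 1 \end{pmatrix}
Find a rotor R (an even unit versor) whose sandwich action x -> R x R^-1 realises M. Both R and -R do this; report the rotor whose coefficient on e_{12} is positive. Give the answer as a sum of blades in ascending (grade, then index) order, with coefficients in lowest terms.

Method: write R = a + b12*e_{12} + b13*e_{13} + b23*e_{23} with a^2 + b12^2 + b13^2 + b23^2 = 1 (so R^-1 = ~R). Expanding the columns R e_j ~R gives tr M = 4a^2 - 1 and, from the antisymmetric part, M21 - M12 = -4a*b12, M13 - M31 = 4a*b13, M32 - M23 = -4a*b23.
Here tr M = \frac{407}{169}, so a^2 = (1 + tr M)/4 = \frac{144}{169} and a = ±\frac{12}{13}. Taking a = \frac{12}{13}: M21 - M12 = -\frac{240}{169}, M13 - M31 = 0, M32 - M23 = 0, giving b12 = \frac{5}{13}, b13 = 0, b23 = 0, i.e. R = \frac{12}{13} + \frac{5}{13} e_{12}.
Its e_{12} coefficient is already positive.
Answer: \frac{12}{13} + \frac{5}{13} e_{12}. Uniqueness: Spin(3) -> SO(3) maps R and -R to the same rotation of trace \frac{407}{169}; fixing the sign of the e_{12} coefficient removes the ambiguity.


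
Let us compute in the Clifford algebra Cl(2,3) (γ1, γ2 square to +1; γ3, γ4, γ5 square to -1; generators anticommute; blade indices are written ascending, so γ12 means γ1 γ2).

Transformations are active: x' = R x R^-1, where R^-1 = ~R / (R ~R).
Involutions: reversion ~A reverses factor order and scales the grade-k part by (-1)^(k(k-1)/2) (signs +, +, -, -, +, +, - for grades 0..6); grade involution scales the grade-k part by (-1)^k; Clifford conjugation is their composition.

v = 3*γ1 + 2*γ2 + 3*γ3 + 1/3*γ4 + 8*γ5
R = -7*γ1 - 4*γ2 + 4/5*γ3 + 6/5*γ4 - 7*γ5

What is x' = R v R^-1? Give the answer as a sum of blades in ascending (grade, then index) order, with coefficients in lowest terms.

~R = -7*γ1 - 4*γ2 + 4/5*γ3 + 6/5*γ4 - 7*γ5, and R ~R = 348/25, so R^-1 = ~R / (348/25).
R v = 121/5 - 2*γ12 - 117/5*γ13 - 89/15*γ14 - 35*γ15 - 68/5*γ23 - 56/15*γ24 - 18*γ25 - 10/3*γ34 + 137/5*γ35 + 179/15*γ45
Answer: -4757/174*γ1 - 1384/87*γ2 - 19/87*γ3 + 334/87*γ4 - 5627/174*γ5


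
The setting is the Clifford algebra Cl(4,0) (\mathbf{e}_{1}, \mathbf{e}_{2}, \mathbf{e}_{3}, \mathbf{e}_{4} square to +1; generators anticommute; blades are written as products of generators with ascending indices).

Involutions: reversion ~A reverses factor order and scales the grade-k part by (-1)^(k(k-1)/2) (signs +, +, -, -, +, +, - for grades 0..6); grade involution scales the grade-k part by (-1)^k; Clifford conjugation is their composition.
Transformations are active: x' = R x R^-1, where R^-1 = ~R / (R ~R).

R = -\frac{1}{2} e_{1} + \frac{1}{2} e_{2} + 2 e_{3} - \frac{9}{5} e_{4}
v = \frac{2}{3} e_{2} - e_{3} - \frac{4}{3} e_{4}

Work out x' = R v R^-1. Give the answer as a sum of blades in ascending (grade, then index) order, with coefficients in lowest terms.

~R = -\frac{1}{2} e_{1} + \frac{1}{2} e_{2} + 2 e_{3} - \frac{9}{5} e_{4}, and R ~R = \frac{387}{50}, so R^-1 = ~R / (\frac{387}{50}).
R v = \frac{11}{15} - \frac{1}{3} e_{1} e_{2} + \frac{1}{2} e_{1} e_{3} + \frac{2}{3} e_{1} e_{4} - \frac{11}{6} e_{2} e_{3} + \frac{8}{15} e_{2} e_{4} - \frac{67}{15} e_{3} e_{4}
Answer: -\frac{110}{1161} e_{1} - \frac{664}{1161} e_{2} + \frac{1601}{1161} e_{3} + \frac{128}{129} e_{4}


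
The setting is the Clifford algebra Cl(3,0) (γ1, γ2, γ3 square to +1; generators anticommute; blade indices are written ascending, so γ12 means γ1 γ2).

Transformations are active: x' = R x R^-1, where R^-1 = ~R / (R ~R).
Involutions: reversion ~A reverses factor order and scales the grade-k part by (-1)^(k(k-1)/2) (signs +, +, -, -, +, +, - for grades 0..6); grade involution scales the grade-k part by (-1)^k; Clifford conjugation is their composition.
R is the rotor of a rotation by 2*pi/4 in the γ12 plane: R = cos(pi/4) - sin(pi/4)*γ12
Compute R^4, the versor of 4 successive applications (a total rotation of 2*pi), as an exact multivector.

Because a rotor carries half the rotation angle, composing 4 copies of this γ12-plane rotor multiplies the phase: 4*(pi/4) = pi, hence R^4 = cos(pi) - sin(pi)*γ12.
cos(pi) = -1 and sin(pi) = 0, so R^4 = -1. The total rotation 2*pi is 1 full turn, so every vector returns to itself, yet the rotor is -1, on the OTHER sheet of the double cover (an odd number of 2*pi turns).
Answer: -1


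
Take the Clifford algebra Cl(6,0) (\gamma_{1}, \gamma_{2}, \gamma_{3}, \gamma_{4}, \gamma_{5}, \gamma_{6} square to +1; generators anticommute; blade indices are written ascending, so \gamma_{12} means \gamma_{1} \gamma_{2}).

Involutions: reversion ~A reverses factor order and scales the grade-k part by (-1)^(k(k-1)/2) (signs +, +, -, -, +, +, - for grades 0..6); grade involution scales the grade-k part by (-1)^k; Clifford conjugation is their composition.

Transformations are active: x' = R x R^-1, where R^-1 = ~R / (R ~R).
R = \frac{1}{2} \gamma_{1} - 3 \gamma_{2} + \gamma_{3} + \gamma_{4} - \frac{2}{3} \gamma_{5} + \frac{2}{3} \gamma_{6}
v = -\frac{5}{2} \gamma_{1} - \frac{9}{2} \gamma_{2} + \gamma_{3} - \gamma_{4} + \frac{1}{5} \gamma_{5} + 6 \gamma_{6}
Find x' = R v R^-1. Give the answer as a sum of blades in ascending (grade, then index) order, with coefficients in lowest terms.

~R = \frac{1}{2} \gamma_{1} - 3 \gamma_{2} + \gamma_{3} + \gamma_{4} - \frac{2}{3} \gamma_{5} + \frac{2}{3} \gamma_{6}, and R ~R = \frac{437}{36}, so R^-1 = ~R / (\frac{437}{36}).
R v = \frac{967}{60} - \frac{39}{4} \gamma_{12} + 3 \gamma_{13} + 2 \gamma_{14} - \frac{47}{30} \gamma_{15} + \frac{14}{3} \gamma_{16} + \frac{3}{2} \gamma_{23} + \frac{15}{2} \gamma_{24} - \frac{18}{5} \gamma_{25} - 15 \gamma_{26} - 2 \gamma_{34} + \frac{13}{15} \gamma_{35} + \frac{16}{3} \gamma_{36} - \frac{7}{15} \gamma_{45} + \frac{20}{3} \gamma_{46} - \frac{62}{15} \gamma_{56}
Answer: \frac{16727}{4370} \gamma_{1} - \frac{15147}{4370} \gamma_{2} + \frac{3617}{2185} \gamma_{3} + \frac{7987}{2185} \gamma_{4} - \frac{861}{437} \gamma_{5} - \frac{9242}{2185} \gamma_{6}


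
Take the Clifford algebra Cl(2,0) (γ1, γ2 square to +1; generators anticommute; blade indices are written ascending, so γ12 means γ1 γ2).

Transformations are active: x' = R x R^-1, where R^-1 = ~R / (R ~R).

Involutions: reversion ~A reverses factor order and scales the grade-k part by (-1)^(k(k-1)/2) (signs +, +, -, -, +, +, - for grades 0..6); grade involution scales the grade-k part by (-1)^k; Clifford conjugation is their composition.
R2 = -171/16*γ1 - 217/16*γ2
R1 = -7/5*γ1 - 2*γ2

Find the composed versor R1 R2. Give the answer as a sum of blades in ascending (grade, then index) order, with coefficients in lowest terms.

Distribute over the terms of R1 (each basis-blade product reordered to ascending indices, repeated generators contracted through their squares):
(-7/5*γ1) R2 = 1197/80 + 1519/80*γ12
(-2*γ2) R2 = 217/8 - 171/8*γ12
Summing the partial products and collecting blades:
Answer: 3367/80 - 191/80*γ12


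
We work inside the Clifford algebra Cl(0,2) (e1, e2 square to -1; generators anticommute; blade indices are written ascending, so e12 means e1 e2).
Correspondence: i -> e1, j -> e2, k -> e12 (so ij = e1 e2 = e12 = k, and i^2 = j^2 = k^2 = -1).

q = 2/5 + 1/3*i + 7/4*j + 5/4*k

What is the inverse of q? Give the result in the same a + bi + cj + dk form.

In blades: q = 2/5 + 1/3*e1 + 7/4*e2 + 5/4*e12.
With qbar = 2/5 - 1/3*e1 - 7/4*e2 - 5/4*e12 (scalar fixed, mapped units negated), q qbar = 8813/1800 (the sum of squared coefficients), so q^-1 = qbar / (8813/1800) = 720/8813 - 600/8813*e1 - 450/1259*e2 - 2250/8813*e12; translating back:
Answer: 720/8813 - 600/8813*i - 450/1259*j - 2250/8813*k


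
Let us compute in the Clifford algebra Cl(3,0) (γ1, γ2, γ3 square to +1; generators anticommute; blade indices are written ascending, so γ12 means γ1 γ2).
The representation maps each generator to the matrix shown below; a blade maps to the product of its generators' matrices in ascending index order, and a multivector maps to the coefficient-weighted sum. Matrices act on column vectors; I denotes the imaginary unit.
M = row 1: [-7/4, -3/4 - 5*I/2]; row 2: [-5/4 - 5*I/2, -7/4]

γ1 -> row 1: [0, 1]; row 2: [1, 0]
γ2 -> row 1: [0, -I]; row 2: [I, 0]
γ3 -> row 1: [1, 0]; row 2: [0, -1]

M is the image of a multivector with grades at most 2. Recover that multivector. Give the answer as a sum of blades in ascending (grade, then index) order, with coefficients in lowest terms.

Method: 1, rho(γ1), rho(γ2), rho(γ3) form a trace-orthogonal basis of the 2x2 complex matrices (tr(X Y) = 2 if X = Y, else 0), so M = m0*1 + m1*rho(γ1) + m2*rho(γ2) + m3*rho(γ3) with m0 = tr(M)/2 = -7/4, m1 = tr(M rho(γ1))/2 = -1 - 5*I/2, m2 = tr(M rho(γ2))/2 = I/4, m3 = tr(M rho(γ3))/2 = 0.
Multiplying table entries, the bivector images are rho(γ12) = I*rho(γ3), rho(γ13) = -I*rho(γ2), rho(γ23) = I*rho(γ1); with real blade coefficients the real parts of m0..m3 are the coefficients of 1, γ1, γ2, γ3 and the imaginary parts give the bivectors (γ23: Im m1, γ13: -Im m2, γ12: Im m3).
Answer: -7/4 - γ1 - 1/4*γ13 - 5/2*γ23


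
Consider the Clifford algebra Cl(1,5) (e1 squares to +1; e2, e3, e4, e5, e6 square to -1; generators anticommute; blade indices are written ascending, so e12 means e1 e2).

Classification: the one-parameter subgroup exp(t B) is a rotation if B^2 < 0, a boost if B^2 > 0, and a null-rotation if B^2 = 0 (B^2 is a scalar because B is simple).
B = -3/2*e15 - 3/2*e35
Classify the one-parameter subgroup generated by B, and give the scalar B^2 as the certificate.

B^2 term by term: the squares give (-3/2)^2*(e15)^2 + (-3/2)^2*(e35)^2 = 9/4*(+1) + 9/4*(-1) = 0 (each basis 2-blade squares to minus the product of its generators' squares); cross terms between blades sharing an index anticommute and cancel. So B^2 = 0.
Answer: null-rotation, certificate B^2 = 0. One invariant decides it: the square 0 survives every conjugation, and its sign is exactly the classification.


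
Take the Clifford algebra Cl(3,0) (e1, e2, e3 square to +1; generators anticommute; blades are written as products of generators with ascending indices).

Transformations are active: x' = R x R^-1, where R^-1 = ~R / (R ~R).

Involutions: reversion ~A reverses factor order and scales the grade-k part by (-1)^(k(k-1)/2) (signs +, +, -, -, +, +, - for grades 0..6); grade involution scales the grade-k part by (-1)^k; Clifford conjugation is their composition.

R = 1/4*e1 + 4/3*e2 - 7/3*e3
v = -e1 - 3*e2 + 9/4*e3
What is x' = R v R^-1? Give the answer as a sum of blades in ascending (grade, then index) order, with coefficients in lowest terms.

~R = 1/4*e1 + 4/3*e2 - 7/3*e3, and R ~R = 1049/144, so R^-1 = ~R / (1049/144).
R v = -19/2 + 7/12*e1 e2 - 85/48*e1 e3 - 4*e2 e3
Answer: 365/1049*e1 - 501/1049*e2 + 16095/4196*e3


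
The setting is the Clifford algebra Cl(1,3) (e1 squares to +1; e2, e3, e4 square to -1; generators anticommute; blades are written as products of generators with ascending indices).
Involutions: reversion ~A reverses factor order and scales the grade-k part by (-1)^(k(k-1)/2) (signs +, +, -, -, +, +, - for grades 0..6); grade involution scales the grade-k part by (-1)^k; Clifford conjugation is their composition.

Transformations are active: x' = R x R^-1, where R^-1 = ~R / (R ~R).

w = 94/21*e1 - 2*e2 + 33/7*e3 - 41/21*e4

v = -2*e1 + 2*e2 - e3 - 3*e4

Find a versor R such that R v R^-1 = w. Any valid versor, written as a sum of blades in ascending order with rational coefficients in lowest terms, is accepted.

Take R = v + w = 52/21*e1 + 26/7*e3 - 104/21*e4. Because q(v) = q(w) = -10, conjugation by R sends v exactly to w.
Answer: 52/21*e1 + 26/7*e3 - 104/21*e4
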